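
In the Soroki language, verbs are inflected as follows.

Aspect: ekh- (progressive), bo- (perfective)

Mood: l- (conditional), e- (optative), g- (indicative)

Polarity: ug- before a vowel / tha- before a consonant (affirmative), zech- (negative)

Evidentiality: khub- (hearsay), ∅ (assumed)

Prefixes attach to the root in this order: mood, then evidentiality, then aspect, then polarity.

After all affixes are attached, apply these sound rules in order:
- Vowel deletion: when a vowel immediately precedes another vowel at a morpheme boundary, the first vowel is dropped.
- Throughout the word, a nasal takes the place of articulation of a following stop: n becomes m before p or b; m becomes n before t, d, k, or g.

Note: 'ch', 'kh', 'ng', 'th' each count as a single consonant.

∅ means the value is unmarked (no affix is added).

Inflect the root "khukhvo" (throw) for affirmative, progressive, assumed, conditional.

ugekhlkhukhvo

Attach mood conditional l- → lkhukhvo.
evidentiality = assumed: zero marking, form stays lkhukhvo.
Attach aspect progressive ekh- → ekhlkhukhvo.
Attach polarity affirmative ug- (before vowel 'e') → ugekhlkhukhvo.
Vowel deletion: no change.
Nasal assimilation: no change.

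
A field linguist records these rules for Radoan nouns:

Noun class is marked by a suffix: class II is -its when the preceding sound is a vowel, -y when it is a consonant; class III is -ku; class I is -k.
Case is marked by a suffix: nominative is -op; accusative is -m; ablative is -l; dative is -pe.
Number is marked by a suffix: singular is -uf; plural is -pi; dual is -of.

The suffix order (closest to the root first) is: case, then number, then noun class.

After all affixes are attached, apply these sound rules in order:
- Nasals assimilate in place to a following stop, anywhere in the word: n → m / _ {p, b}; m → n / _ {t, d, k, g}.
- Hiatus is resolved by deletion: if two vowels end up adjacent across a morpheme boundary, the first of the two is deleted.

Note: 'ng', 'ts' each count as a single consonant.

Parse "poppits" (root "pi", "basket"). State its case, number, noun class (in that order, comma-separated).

Segment: pi-op-pi-its.
case: -op → nominative.
number: -pi → plural.
noun class: -its/y → class II.

nominative, plural, class II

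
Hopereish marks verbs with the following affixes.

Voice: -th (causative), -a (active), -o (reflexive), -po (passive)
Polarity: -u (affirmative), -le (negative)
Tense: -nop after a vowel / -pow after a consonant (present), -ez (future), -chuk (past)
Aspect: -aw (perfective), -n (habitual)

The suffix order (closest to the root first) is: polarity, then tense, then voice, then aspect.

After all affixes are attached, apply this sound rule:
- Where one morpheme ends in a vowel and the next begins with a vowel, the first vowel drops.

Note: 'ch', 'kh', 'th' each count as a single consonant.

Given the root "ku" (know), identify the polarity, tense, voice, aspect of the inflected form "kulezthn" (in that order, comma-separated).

negative, future, causative, habitual

Segment: ku-le-ez-th-n.
polarity: -le → negative.
tense: -ez → future.
voice: -th → causative.
aspect: -n → habitual.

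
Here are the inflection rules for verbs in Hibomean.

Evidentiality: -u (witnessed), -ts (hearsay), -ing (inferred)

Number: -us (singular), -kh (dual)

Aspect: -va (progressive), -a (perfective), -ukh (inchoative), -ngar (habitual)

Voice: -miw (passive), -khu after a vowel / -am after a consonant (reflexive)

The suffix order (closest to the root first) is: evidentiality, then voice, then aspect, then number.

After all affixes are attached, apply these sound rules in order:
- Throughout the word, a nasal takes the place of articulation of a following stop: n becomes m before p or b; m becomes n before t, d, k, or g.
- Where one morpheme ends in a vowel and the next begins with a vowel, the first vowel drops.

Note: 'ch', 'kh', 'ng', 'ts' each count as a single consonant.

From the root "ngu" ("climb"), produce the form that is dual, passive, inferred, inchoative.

ngingmiwukhkh

Attach evidentiality inferred -ing → nguing.
Attach voice passive -miw → nguingmiw.
Attach aspect inchoative -ukh → nguingmiwukh.
Attach number dual -kh → nguingmiwukhkh.
Nasal assimilation: no change.
Apply vowel deletion: nguingmiwukhkh → ngingmiwukhkh.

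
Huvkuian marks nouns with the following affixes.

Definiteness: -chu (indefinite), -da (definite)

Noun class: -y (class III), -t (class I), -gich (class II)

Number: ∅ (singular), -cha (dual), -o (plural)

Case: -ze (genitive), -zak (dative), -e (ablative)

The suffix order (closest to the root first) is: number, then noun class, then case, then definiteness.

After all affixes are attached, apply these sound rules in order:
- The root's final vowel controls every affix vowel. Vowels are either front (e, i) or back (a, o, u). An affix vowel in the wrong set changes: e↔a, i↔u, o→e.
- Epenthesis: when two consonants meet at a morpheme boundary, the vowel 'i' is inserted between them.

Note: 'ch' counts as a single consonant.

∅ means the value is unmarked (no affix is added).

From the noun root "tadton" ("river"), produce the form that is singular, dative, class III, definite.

number = singular: zero marking, form stays tadton.
Attach noun class class III -y → tadtony.
Attach case dative -zak → tadtonyzak.
Attach definiteness definite -da → tadtonyzakda.
Vowel harmony: no change.
Apply epenthesis: tadtonyzakda → tadtoniyizakida.

tadtoniyizakida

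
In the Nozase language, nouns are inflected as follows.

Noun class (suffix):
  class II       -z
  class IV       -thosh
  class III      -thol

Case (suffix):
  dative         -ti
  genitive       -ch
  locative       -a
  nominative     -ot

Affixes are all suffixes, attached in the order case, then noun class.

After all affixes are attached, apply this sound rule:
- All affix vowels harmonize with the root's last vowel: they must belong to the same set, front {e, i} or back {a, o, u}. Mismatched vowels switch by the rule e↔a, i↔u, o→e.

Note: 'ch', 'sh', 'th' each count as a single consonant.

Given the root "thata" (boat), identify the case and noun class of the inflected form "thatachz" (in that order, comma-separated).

Segment: thata-ch-z.
case: -ch → genitive.
noun class: -z → class II.

genitive, class II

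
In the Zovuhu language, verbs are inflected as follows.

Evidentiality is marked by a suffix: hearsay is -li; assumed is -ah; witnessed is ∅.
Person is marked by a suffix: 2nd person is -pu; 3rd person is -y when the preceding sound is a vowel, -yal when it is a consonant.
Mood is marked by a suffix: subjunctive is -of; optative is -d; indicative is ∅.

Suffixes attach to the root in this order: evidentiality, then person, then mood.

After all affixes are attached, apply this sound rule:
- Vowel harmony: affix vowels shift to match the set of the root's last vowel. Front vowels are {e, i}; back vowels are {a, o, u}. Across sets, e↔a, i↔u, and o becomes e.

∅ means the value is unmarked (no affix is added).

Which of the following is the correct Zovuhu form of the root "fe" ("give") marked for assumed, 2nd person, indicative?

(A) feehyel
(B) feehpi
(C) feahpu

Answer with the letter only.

Attach evidentiality assumed -ah → feah.
Attach person 2nd person -pu → feahpu.
mood = indicative: zero marking, form stays feahpu.
Apply vowel harmony: feahpu → feehpi.
So the correct form is feehpi, option (B).
(C) feahpu is wrong: it fails to apply the sound rule(s).
(A) feehyel is wrong: it uses 3rd person instead of 2nd person for person.

B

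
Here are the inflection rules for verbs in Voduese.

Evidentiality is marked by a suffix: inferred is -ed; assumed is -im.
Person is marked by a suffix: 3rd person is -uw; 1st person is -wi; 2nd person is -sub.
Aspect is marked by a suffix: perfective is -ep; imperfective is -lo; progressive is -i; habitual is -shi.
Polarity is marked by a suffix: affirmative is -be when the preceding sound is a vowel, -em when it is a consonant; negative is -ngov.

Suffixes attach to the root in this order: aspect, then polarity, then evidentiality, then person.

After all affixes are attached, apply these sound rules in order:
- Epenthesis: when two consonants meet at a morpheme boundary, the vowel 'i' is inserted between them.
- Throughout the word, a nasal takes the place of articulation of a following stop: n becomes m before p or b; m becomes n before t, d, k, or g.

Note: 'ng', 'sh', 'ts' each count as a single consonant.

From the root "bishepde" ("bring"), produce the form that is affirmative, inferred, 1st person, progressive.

Attach aspect progressive -i → bishepdei.
Attach polarity affirmative -be (after vowel 'i') → bishepdeibe.
Attach evidentiality inferred -ed → bishepdeibeed.
Attach person 1st person -wi → bishepdeibeedwi.
Apply epenthesis: bishepdeibeedwi → bishepdeibeediwi.
Nasal assimilation: no change.

bishepdeibeediwi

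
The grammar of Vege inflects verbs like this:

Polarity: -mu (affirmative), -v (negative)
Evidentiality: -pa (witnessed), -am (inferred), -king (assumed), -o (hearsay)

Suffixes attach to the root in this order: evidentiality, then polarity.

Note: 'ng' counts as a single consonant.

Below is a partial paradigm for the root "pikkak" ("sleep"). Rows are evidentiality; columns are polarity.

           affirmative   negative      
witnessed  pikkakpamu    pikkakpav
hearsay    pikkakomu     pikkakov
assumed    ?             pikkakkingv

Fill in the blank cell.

Attach evidentiality assumed -king → pikkakking.
Attach polarity affirmative -mu → pikkakkingmu.

pikkakkingmu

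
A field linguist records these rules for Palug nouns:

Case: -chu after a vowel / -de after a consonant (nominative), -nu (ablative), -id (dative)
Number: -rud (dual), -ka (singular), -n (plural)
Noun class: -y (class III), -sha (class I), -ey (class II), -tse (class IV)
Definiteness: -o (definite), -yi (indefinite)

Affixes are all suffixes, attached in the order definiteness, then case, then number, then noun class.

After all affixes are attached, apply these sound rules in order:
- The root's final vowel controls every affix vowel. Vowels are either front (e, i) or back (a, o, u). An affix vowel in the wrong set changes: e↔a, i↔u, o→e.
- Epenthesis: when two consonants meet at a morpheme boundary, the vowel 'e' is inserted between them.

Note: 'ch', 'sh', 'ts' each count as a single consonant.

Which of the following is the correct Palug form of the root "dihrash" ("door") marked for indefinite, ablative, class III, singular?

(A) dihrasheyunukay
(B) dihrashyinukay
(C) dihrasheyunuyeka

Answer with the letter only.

A

Attach definiteness indefinite -yi → dihrashyi.
Attach case ablative -nu → dihrashyinu.
Attach number singular -ka → dihrashyinuka.
Attach noun class class III -y → dihrashyinukay.
Apply vowel harmony: dihrashyinukay → dihrashyunukay.
Apply epenthesis: dihrashyunukay → dihrasheyunukay.
So the correct form is dihrasheyunukay, option (A).
(B) dihrashyinukay is wrong: it fails to apply the sound rule(s).
(C) dihrasheyunuyeka is wrong: it has the affixes in the wrong order.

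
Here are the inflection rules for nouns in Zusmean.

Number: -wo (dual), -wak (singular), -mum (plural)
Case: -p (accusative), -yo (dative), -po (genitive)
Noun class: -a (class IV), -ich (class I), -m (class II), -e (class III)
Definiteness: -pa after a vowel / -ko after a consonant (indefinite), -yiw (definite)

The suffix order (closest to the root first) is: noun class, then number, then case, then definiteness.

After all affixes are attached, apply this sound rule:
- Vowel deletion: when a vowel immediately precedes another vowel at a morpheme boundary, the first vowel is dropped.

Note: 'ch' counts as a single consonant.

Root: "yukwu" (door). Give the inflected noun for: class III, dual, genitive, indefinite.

Attach noun class class III -e → yukwue.
Attach number dual -wo → yukwuewo.
Attach case genitive -po → yukwuewopo.
Attach definiteness indefinite -pa (after vowel 'o') → yukwuewopopa.
Apply vowel deletion: yukwuewopopa → yukwewopopa.

yukwewopopa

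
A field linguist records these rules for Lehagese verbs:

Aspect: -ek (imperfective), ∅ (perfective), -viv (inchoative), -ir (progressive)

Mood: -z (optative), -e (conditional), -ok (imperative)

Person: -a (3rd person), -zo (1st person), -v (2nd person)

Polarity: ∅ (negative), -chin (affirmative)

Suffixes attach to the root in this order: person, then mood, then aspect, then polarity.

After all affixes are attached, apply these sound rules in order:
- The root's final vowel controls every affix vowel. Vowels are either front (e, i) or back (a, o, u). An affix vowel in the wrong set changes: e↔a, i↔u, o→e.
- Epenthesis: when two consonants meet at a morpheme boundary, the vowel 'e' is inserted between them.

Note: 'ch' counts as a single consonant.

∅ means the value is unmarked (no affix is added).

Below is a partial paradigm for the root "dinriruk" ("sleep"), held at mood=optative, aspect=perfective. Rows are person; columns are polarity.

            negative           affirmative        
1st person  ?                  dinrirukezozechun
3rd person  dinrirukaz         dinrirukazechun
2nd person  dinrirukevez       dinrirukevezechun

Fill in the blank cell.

Attach person 1st person -zo → dinrirukzo.
Attach mood optative -z → dinrirukzoz.
aspect = perfective: zero marking, form stays dinrirukzoz.
polarity = negative: zero marking, form stays dinrirukzoz.
Vowel harmony: no change.
Apply epenthesis: dinrirukzoz → dinrirukezoz.

dinrirukezoz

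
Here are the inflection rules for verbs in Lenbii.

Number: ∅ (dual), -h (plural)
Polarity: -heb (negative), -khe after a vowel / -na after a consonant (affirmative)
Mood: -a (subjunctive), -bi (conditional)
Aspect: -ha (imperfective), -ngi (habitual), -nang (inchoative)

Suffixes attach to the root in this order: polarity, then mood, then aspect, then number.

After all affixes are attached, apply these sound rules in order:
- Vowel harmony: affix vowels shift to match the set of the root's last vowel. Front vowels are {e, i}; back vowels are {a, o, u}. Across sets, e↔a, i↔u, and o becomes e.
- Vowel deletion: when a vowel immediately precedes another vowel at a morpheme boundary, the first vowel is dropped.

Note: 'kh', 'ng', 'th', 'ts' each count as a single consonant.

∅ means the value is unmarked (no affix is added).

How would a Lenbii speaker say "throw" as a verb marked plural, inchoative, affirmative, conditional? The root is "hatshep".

hatshepnebinengh

Attach polarity affirmative -na (after consonant 'p') → hatshepna.
Attach mood conditional -bi → hatshepnabi.
Attach aspect inchoative -nang → hatshepnabinang.
Attach number plural -h → hatshepnabinangh.
Apply vowel harmony: hatshepnabinangh → hatshepnebinengh.
Vowel deletion: no change.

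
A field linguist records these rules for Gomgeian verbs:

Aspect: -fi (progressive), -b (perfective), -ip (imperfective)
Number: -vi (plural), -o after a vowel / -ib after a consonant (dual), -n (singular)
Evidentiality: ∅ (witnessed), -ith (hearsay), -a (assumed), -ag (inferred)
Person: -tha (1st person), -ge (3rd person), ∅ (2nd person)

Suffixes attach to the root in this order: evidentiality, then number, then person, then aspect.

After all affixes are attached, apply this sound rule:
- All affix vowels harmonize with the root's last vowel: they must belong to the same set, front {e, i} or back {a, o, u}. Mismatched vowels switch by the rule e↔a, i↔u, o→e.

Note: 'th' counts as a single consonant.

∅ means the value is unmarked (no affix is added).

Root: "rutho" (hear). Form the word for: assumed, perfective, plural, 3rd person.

Attach evidentiality assumed -a → ruthoa.
Attach number plural -vi → ruthoavi.
Attach person 3rd person -ge → ruthoavige.
Attach aspect perfective -b → ruthoavigeb.
Apply vowel harmony: ruthoavigeb → ruthoavugab.

ruthoavugab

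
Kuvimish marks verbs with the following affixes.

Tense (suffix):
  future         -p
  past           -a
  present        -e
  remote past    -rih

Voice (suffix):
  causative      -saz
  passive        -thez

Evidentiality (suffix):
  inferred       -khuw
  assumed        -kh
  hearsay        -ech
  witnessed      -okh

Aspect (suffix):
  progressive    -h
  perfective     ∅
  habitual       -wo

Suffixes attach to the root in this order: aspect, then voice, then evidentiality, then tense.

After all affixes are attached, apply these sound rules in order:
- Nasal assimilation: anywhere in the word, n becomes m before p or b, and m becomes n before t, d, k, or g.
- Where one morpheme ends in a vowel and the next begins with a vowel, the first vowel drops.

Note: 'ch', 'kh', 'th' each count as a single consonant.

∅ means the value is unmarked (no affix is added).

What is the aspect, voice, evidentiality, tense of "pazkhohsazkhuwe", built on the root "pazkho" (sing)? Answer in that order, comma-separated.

progressive, causative, inferred, present

Segment: pazkho-h-saz-khuw-e.
aspect: -h → progressive.
voice: -saz → causative.
evidentiality: -khuw → inferred.
tense: -e → present.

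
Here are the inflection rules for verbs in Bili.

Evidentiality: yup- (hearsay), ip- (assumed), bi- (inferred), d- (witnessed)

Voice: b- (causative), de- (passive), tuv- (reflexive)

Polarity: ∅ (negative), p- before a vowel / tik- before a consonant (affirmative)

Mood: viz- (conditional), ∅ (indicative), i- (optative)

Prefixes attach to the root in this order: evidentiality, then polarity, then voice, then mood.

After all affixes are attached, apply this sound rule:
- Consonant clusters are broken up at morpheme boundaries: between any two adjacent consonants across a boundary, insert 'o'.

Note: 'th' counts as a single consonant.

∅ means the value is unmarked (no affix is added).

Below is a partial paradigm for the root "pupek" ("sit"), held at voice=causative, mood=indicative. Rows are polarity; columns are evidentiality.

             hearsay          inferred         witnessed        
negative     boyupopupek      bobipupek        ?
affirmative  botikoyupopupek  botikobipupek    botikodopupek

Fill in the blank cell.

bodopupek

Attach evidentiality witnessed d- → dpupek.
polarity = negative: zero marking, form stays dpupek.
Attach voice causative b- → bdpupek.
mood = indicative: zero marking, form stays bdpupek.
Apply epenthesis: bdpupek → bodopupek.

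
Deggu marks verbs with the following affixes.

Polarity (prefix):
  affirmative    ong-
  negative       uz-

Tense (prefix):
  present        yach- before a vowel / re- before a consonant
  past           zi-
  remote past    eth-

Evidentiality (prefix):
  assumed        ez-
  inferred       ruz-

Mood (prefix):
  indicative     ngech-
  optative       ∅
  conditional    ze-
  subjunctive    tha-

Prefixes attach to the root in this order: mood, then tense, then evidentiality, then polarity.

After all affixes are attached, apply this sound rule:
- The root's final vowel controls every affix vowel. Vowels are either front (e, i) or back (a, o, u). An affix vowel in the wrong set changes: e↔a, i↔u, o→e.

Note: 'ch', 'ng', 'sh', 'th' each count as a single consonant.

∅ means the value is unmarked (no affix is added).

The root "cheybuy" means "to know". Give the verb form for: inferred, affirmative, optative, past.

mood = optative: zero marking, form stays cheybuy.
Attach tense past zi- → zicheybuy.
Attach evidentiality inferred ruz- → ruzzicheybuy.
Attach polarity affirmative ong- → ongruzzicheybuy.
Apply vowel harmony: ongruzzicheybuy → ongruzzucheybuy.

ongruzzucheybuy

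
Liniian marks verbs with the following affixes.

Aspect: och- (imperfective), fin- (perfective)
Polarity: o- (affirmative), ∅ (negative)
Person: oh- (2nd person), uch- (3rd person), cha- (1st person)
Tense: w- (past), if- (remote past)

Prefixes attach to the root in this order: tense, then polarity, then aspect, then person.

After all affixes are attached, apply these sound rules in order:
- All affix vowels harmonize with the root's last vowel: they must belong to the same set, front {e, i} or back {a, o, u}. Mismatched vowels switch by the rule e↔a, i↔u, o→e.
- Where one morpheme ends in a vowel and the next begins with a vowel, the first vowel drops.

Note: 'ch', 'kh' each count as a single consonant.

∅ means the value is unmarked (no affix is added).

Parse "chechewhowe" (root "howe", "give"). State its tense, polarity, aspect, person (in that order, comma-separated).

Segment: cha-och-o-w-howe.
tense: w- → past.
polarity: o- → affirmative.
aspect: och- → imperfective.
person: cha- → 1st person.

past, affirmative, imperfective, 1st person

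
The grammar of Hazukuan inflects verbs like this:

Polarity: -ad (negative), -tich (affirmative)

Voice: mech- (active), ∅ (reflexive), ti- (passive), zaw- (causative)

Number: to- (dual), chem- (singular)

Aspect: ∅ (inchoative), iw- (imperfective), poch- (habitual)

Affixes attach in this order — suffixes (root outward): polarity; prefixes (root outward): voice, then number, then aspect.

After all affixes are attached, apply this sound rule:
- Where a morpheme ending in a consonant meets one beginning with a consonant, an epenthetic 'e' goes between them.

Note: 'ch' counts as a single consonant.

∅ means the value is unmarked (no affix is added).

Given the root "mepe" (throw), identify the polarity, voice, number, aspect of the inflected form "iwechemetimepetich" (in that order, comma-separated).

Segment: iw-chem-ti-mepe-tich.
polarity: -tich → affirmative.
voice: ti- → passive.
number: chem- → singular.
aspect: iw- → imperfective.

affirmative, passive, singular, imperfective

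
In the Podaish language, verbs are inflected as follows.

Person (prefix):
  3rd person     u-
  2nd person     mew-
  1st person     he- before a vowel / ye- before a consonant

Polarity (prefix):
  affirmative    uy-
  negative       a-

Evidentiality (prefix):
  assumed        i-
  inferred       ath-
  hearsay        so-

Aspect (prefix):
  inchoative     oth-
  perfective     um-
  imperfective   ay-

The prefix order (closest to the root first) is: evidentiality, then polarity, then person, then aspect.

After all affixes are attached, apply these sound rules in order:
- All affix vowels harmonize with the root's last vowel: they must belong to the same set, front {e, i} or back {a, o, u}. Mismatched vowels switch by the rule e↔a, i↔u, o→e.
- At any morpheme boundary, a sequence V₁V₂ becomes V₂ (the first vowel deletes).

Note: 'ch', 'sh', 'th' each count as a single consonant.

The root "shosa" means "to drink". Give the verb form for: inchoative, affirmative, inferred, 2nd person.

othmawuyathshosa

Attach evidentiality inferred ath- → athshosa.
Attach polarity affirmative uy- → uyathshosa.
Attach person 2nd person mew- → mewuyathshosa.
Attach aspect inchoative oth- → othmewuyathshosa.
Apply vowel harmony: othmewuyathshosa → othmawuyathshosa.
Vowel deletion: no change.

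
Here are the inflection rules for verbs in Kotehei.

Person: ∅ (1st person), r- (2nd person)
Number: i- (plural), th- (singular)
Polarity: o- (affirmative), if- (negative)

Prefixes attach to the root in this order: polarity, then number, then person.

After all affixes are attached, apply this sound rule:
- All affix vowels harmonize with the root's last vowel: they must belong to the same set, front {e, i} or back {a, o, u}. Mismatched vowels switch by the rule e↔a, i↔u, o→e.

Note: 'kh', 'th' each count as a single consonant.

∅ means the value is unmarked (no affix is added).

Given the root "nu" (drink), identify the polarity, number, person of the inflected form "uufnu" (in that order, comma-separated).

negative, plural, 1st person

Segment: i-if-nu.
polarity: if- → negative.
number: i- → plural.
person: ∅ → 1st person.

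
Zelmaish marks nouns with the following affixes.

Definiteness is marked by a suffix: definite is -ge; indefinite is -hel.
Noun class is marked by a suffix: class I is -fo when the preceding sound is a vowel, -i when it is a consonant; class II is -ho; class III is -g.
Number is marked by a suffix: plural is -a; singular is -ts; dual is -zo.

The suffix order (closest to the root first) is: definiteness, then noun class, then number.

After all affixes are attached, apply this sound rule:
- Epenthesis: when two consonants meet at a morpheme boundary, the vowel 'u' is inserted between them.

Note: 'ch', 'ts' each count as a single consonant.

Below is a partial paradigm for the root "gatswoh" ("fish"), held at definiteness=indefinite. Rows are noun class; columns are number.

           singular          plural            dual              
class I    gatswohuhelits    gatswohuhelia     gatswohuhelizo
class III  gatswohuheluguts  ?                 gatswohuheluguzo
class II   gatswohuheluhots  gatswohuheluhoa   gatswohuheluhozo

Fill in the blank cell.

Attach definiteness indefinite -hel → gatswohhel.
Attach noun class class III -g → gatswohhelg.
Attach number plural -a → gatswohhelga.
Apply epenthesis: gatswohhelga → gatswohuheluga.

gatswohuheluga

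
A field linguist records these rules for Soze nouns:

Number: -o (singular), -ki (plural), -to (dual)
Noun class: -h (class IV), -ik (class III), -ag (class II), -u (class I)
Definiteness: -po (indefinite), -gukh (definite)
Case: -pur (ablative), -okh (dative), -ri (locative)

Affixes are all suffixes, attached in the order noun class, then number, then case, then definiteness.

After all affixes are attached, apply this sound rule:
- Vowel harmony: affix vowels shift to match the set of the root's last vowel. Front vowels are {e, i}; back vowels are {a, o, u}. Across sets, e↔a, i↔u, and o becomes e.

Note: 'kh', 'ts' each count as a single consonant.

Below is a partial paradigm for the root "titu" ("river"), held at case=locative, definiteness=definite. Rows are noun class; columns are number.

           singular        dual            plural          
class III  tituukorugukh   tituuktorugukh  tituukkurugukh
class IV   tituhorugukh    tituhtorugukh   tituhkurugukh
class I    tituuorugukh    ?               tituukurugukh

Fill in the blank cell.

tituutorugukh

Attach noun class class I -u → tituu.
Attach number dual -to → tituuto.
Attach case locative -ri → tituutori.
Attach definiteness definite -gukh → tituutorigukh.
Apply vowel harmony: tituutorigukh → tituutorugukh.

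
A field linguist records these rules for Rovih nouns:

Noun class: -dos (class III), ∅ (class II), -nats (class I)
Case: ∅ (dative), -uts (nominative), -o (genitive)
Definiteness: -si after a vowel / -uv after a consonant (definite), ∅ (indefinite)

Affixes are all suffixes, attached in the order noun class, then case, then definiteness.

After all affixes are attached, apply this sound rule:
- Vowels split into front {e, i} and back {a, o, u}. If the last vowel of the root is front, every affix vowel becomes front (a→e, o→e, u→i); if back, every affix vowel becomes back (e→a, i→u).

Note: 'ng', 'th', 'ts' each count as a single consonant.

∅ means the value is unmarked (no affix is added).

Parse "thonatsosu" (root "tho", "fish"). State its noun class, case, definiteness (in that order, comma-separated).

class I, genitive, definite

Segment: tho-nats-o-si.
noun class: -nats → class I.
case: -o → genitive.
definiteness: -si/uv → definite.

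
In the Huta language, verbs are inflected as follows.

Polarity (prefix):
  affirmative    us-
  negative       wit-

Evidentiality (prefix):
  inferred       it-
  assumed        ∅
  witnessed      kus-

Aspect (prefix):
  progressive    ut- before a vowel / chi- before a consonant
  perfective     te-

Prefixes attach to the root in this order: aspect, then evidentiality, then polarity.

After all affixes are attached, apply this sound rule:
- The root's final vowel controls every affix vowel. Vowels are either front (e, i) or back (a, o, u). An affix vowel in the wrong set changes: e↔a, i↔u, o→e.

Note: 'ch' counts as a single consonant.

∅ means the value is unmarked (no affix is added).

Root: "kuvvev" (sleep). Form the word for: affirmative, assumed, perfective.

Attach aspect perfective te- → tekuvvev.
evidentiality = assumed: zero marking, form stays tekuvvev.
Attach polarity affirmative us- → ustekuvvev.
Apply vowel harmony: ustekuvvev → istekuvvev.

istekuvvev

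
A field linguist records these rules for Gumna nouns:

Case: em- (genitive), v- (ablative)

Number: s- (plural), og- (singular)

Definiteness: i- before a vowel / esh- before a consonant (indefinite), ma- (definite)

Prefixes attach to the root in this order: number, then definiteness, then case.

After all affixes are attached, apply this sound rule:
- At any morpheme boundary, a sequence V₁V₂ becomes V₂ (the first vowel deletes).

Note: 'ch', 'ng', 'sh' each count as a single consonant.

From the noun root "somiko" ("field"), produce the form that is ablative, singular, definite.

vmogsomiko

Attach number singular og- → ogsomiko.
Attach definiteness definite ma- → maogsomiko.
Attach case ablative v- → vmaogsomiko.
Apply vowel deletion: vmaogsomiko → vmogsomiko.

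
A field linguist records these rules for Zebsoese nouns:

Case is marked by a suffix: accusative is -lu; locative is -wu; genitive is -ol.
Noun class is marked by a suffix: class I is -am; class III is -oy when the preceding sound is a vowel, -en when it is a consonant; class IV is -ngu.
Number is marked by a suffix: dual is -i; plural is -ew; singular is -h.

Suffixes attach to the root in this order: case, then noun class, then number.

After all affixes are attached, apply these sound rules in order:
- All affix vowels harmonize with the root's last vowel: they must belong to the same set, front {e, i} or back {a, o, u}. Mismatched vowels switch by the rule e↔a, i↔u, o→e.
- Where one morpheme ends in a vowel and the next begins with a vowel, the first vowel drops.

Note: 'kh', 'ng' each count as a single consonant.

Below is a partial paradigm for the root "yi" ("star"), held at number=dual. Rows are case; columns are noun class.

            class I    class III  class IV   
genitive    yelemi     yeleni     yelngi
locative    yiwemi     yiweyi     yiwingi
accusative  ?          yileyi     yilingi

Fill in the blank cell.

yilemi

Attach case accusative -lu → yilu.
Attach noun class class I -am → yiluam.
Attach number dual -i → yiluami.
Apply vowel harmony: yiluami → yiliemi.
Apply vowel deletion: yiliemi → yilemi.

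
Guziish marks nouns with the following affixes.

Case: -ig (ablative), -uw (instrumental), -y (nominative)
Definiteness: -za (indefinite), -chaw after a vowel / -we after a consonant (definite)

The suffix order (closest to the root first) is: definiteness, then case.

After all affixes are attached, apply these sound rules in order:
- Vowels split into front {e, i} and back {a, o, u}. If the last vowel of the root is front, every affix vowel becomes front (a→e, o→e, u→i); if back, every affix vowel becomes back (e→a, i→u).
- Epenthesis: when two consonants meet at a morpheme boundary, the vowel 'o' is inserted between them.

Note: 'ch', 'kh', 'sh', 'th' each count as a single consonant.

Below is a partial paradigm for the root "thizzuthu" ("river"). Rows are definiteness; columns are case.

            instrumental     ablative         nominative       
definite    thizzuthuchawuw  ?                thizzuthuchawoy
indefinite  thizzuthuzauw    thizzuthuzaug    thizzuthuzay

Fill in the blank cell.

thizzuthuchawug

Attach definiteness definite -chaw (after vowel 'u') → thizzuthuchaw.
Attach case ablative -ig → thizzuthuchawig.
Apply vowel harmony: thizzuthuchawig → thizzuthuchawug.
Epenthesis: no change.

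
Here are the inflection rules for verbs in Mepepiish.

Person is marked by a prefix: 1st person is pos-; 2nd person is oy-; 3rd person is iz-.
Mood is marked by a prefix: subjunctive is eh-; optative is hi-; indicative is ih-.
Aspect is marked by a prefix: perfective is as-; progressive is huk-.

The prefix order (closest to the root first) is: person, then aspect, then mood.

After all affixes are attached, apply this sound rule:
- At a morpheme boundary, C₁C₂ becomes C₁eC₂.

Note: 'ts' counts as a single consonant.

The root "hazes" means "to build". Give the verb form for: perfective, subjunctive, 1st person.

Attach person 1st person pos- → poshazes.
Attach aspect perfective as- → asposhazes.
Attach mood subjunctive eh- → ehasposhazes.
Apply epenthesis: ehasposhazes → ehaseposehazes.

ehaseposehazes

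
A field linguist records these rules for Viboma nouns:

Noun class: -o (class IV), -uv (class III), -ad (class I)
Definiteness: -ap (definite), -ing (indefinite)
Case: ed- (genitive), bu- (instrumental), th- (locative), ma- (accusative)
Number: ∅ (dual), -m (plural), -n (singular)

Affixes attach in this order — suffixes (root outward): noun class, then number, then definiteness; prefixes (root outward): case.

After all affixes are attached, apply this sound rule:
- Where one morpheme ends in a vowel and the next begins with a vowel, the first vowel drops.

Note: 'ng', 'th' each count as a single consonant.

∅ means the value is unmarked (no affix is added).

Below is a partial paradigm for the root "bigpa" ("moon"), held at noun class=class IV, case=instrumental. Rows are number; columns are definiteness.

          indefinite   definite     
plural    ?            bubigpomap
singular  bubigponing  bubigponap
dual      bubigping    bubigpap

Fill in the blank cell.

Attach noun class class IV -o → bigpao.
Attach number plural -m → bigpaom.
Attach definiteness indefinite -ing → bigpaoming.
Attach case instrumental bu- → bubigpaoming.
Apply vowel deletion: bubigpaoming → bubigpoming.

bubigpoming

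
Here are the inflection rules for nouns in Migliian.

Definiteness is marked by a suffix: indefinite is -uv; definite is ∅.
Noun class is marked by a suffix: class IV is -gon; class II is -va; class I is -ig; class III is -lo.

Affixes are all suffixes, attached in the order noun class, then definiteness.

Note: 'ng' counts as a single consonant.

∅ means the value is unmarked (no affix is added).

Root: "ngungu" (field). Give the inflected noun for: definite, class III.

ngungulo

Attach noun class class III -lo → ngungulo.
definiteness = definite: zero marking, form stays ngungulo.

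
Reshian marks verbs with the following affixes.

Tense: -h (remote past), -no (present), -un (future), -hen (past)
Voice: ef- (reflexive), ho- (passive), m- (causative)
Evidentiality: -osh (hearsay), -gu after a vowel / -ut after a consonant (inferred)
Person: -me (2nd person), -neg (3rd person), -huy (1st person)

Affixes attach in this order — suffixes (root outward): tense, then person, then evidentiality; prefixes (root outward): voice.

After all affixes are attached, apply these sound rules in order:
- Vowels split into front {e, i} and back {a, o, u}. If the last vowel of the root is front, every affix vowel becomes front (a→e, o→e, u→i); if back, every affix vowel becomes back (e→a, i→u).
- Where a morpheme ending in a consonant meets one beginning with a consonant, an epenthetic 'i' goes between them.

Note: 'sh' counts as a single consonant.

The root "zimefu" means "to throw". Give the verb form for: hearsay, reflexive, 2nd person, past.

afizimefuhanimaosh

Attach tense past -hen → zimefuhen.
Attach person 2nd person -me → zimefuhenme.
Attach voice reflexive ef- → efzimefuhenme.
Attach evidentiality hearsay -osh → efzimefuhenmeosh.
Apply vowel harmony: efzimefuhenmeosh → afzimefuhanmaosh.
Apply epenthesis: afzimefuhanmaosh → afizimefuhanimaosh.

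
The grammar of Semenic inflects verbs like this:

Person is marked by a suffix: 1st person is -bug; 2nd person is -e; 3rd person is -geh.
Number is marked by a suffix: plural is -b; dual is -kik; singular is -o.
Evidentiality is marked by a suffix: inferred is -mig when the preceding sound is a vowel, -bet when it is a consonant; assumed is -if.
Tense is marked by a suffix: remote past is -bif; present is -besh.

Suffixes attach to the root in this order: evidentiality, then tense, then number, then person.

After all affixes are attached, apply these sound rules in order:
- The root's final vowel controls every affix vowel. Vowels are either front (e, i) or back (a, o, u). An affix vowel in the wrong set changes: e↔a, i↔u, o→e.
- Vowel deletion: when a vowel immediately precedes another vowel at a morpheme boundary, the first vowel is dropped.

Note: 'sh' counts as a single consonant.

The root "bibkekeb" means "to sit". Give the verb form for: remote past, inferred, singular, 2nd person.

bibkekebbetbife

Attach evidentiality inferred -bet (after consonant 'b') → bibkekebbet.
Attach tense remote past -bif → bibkekebbetbif.
Attach number singular -o → bibkekebbetbifo.
Attach person 2nd person -e → bibkekebbetbifoe.
Apply vowel harmony: bibkekebbetbifoe → bibkekebbetbifee.
Apply vowel deletion: bibkekebbetbifee → bibkekebbetbife.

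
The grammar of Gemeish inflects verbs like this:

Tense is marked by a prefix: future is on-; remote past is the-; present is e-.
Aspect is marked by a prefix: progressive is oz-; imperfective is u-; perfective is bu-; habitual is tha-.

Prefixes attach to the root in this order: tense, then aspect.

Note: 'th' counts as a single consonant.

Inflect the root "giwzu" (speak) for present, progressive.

Attach tense present e- → egiwzu.
Attach aspect progressive oz- → ozegiwzu.

ozegiwzu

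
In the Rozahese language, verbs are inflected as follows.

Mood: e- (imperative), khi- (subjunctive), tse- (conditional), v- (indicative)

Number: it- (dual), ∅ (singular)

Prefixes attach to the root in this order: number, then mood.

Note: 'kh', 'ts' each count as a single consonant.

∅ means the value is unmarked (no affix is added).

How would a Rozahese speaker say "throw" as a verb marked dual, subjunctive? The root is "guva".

Attach number dual it- → itguva.
Attach mood subjunctive khi- → khiitguva.

khiitguva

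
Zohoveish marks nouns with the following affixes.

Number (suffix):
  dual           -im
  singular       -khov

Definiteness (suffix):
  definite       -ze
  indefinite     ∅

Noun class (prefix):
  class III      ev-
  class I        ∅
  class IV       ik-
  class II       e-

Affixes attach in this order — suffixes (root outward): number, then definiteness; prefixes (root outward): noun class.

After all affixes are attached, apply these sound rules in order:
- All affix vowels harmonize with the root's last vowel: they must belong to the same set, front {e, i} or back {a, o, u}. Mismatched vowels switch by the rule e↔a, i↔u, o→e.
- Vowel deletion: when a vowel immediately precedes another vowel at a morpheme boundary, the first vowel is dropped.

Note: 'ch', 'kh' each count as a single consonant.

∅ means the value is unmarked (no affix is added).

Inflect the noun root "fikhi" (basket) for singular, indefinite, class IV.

ikfikhikhev

Attach number singular -khov → fikhikhov.
definiteness = indefinite: zero marking, form stays fikhikhov.
Attach noun class class IV ik- → ikfikhikhov.
Apply vowel harmony: ikfikhikhov → ikfikhikhev.
Vowel deletion: no change.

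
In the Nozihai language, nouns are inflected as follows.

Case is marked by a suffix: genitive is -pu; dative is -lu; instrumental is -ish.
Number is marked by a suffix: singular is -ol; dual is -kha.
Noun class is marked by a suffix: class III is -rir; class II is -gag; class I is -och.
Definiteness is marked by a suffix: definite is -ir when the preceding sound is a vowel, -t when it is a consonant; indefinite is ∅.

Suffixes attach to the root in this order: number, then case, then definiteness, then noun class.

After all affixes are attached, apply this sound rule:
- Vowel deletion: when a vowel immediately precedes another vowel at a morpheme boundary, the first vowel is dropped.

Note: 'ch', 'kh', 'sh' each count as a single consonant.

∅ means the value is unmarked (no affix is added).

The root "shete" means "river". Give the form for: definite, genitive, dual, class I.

shetekhapiroch

Attach number dual -kha → shetekha.
Attach case genitive -pu → shetekhapu.
Attach definiteness definite -ir (after vowel 'u') → shetekhapuir.
Attach noun class class I -och → shetekhapuiroch.
Apply vowel deletion: shetekhapuiroch → shetekhapiroch.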